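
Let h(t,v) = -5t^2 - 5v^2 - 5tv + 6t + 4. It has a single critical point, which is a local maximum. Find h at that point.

∂h/∂t = -10t - 5v + 6 = 0 and ∂h/∂v = -5t - 10v = 0, so (t, v) = (4/5, -2/5).
The Hessian has h_{tt} = -10, h_{vv} = -10, h_{tv} = -5, giving D = 75 > 0 with h_{tt} < 0, so the point is a local maximum.
h(4/5, -2/5) = 32/5.

32/5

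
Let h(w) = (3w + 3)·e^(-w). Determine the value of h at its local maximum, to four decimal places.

3.0000

h'(w) = 3·e^(-w) + (3w + 3)·(-1)·e^(-w) = (-3w)·e^(-w). Since e^(-w) > 0, the only critical point is w = 0.
h''(0) has the same sign as -3 < 0, so this is a local maximum.
h(0) = (3)·e^(0) ≈ 3.0000.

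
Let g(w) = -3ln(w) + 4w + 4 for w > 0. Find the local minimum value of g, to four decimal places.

7.8630

g'(w) = -3/w + 4 = 0 gives w = 3/4.
g''(w) = 3/w², which is positive for w > 0, so this is a local minimum.
g(3/4) = -3·ln(3/4) + 3 + 4 ≈ 7.8630.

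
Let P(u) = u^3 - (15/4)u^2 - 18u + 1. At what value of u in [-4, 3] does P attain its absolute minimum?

3

The derivative is 3u^2 - (15/2)u - 18, whose only zero in [-4, 3] is u = -3/2.
Evaluating at the critical points and endpoints: P(-4) = -51; P(-3/2) = 259/16; P(3) = -239/4.
The minimum over the interval is -239/4, attained at u = 3.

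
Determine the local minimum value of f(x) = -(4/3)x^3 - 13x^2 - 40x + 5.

127/3

Critical points: f'(x) = -4x^2 - 26x - 40 vanishes at x = -4, -5/2.
Since f''(x) = -8x - 26, we get f''(-4) = 6 > 0 ⇒ local minimum; f''(-5/2) = -6 < 0 ⇒ local maximum.
Thus f has its local minimum at x = -4, with value 127/3.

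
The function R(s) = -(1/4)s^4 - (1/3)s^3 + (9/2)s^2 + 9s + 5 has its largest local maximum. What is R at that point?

173/4

R'(s) = -s^3 - s^2 + 9s + 9. Setting R'(s) = 0 gives s ∈ {-3, -1, 3}.
Second-derivative test with R''(s) = -3s^2 - 2s + 9: R''(-3) = -12 < 0 ⇒ local maximum; R''(-1) = 8 > 0 ⇒ local minimum; R''(3) = -24 < 0 ⇒ local maximum.
The largest local maximum is R(3) = 173/4.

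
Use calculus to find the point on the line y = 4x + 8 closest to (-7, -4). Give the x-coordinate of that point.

Minimize D(x)^2 = (x + 7)^2 + (4x + 12)^2.
d/dx[D^2] = 2(x + 7) + 2·4·(4x + 12) = 0 ⇒ x = -55/17.
Then y = -84/17 and the distance is √(256/17) ≈ 3.8806.

-55/17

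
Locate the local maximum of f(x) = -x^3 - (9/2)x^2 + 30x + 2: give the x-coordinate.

2

Critical points: f'(x) = -3x^2 - 9x + 30 vanishes at x = -5, 2.
Second-derivative test with f''(x) = -6x - 9: f''(-5) = 21 > 0 ⇒ local minimum; f''(2) = -21 < 0 ⇒ local maximum.
Thus f has its local maximum at x = 2, with value 36.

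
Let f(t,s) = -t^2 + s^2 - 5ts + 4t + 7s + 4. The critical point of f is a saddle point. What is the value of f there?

223/29

∂f/∂t = -2t - 5s + 4 = 0 and ∂f/∂s = -5t + 2s + 7 = 0, so (t, s) = (43/29, 6/29).
The Hessian has f_{tt} = -2, f_{ss} = 2, f_{ts} = -5, giving D = -29 < 0, so the point is a saddle point.
f(43/29, 6/29) = 223/29.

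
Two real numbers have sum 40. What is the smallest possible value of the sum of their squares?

800

With a + b = 40, a^2 + b^2 = a^2 + (40 − a)^2.
The derivative 2a − 2(40 − a) = 4a − 80 vanishes at a = 20; second derivative 4 > 0, a minimum.
The minimum is 2·(20)^2 = 800.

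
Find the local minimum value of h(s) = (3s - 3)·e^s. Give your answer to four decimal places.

-3.0000

By the product rule, h'(s) = (3s)·e^s. Since e^s > 0, the only critical point is s = 0.
h''(0) has the same sign as 3 > 0, so this is a local minimum.
h(0) = (-3)·e^(0) ≈ -3.0000.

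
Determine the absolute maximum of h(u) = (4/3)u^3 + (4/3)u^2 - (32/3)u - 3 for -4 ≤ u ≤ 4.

The derivative is 4u^2 + (8/3)u - 32/3, which vanishes at u = -2 and u = 4/3.
Evaluating at the critical points and endpoints: h(-4) = -73/3; h(-2) = 13; h(4/3) = -947/81; h(4) = 61.
So the maximum is h(4) = 61.

61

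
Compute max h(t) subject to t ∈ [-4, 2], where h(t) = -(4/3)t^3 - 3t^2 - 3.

103/3

Differentiating, h'(t) = -4t^2 - 6t; which vanishes at t = -3/2 and t = 0.
Compare values at every candidate in [-4, 2]: h(-4) = 103/3, h(-3/2) = -21/4, h(0) = -3, h(2) = -77/3.
Hence the absolute maximum is 103/3 at t = -4.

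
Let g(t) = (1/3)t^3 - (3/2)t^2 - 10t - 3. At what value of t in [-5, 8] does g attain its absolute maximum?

The derivative is t^2 - 3t - 10, which vanishes at t = -2 and t = 5.
Candidates: g(-5) = -193/6; g(-2) = 25/3; g(5) = -293/6; g(8) = -25/3.
So the maximum is g(-2) = 25/3.

-2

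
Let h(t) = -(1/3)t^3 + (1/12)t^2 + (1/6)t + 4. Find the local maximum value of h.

h'(t) = -t^2 + (1/6)t + 1/6 = 0 at t = -1/3, 1/2.
Second-derivative test with h''(t) = -2t + 1/6: h''(-1/3) = 5/6 > 0 ⇒ local minimum; h''(1/2) = -5/6 < 0 ⇒ local maximum.
So the local maximum value is h(1/2) = 65/16.

65/16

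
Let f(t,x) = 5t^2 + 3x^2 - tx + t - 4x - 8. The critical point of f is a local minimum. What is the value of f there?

∂f/∂t = 10t - x + 1 = 0 and ∂f/∂x = -t + 6x - 4 = 0, so (t, x) = (-2/59, 39/59).
The Hessian has f_{tt} = 10, f_{xx} = 6, f_{tx} = -1, giving D = 59 > 0 with f_{tt} > 0, so the point is a local minimum.
f(-2/59, 39/59) = -551/59.

-551/59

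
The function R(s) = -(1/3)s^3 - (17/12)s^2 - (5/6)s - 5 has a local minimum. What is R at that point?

-105/16

Critical points: R'(s) = -s^2 - (17/6)s - 5/6 vanishes at s = -5/2, -1/3.
Since R''(s) = -2s - 17/6, we get R''(-5/2) = 13/6 > 0 ⇒ local minimum; R''(-1/3) = -13/6 < 0 ⇒ local maximum.
The local minimum is R(-5/2) = -105/16.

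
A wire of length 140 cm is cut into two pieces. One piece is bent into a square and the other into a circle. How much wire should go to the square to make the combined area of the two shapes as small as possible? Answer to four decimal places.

78.4139

Let x be the length used for the square. Square side x/4; circle radius (140−x)/(2π).
A(x) = (x/4)² + π·((140−x)/(2π))² = x²/16 + (140−x)²/(4π) for 0 ≤ x ≤ 140. A'(x) = x/8 − (140−x)/(2π) = 0 gives x = 4·140/(π+4) ≈ 78.4139.
A'' = 1/8 + 1/(2π) > 0, so this gives the minimum combined area; x ≈ 78.4139 cm to the square.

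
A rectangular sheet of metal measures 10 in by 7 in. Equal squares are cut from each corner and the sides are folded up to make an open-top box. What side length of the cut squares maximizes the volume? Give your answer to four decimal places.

With cut size x, the volume is V(x) = x(10 − 2x)(7 − 2x) for 0 < x < 3.5.
V'(x) = 12x^2 − 68x + 70. Setting V'(x) = 0 gives x ≈ 1.3520 (the root in (0, 3.5)).
V''(x) = 24x − 68 is negative there, so this is the maximum; V ≈ 42.3766.

1.3520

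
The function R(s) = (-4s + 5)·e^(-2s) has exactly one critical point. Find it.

Differentiating with the product rule gives R'(s) = (8s - 14)·e^(-2s). Since e^(-2s) > 0, the only critical point is s = 7/4.
R''(7/4) has the same sign as 8 > 0, so this is a local minimum.
R(7/4) = (-2)·e^(-7/2) ≈ -0.0604.

7/4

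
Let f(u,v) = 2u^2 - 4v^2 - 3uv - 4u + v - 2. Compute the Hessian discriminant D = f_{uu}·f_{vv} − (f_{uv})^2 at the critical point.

-41

∂f/∂u = 4u - 3v - 4 = 0 and ∂f/∂v = -3u - 8v + 1 = 0, so (u, v) = (35/41, -8/41).
The Hessian has f_{uu} = 4, f_{vv} = -8, f_{uv} = -3, giving D = -41 < 0, so the point is a saddle point.
D = (4)·(-8) − (-3)^2 = -41.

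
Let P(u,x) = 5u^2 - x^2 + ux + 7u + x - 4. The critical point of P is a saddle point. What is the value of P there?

∂P/∂u = 10u + x + 7 = 0 and ∂P/∂x = u - 2x + 1 = 0, so (u, x) = (-5/7, 1/7).
The Hessian has P_{uu} = 10, P_{xx} = -2, P_{ux} = 1, giving D = -21 < 0, so the point is a saddle point.
P(-5/7, 1/7) = -45/7.

-45/7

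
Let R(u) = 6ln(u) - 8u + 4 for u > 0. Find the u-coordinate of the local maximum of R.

R'(u) = 6/u − 8 = 0 gives u = 3/4.
R''(u) = -6/u², which is negative for u > 0, so this is a local maximum.
R(3/4) = 6·ln(3/4) - 6 + 4 ≈ -3.7261.

3/4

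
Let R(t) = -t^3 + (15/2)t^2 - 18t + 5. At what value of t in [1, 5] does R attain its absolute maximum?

1

The derivative is -3t^2 + 15t - 18, which vanishes at t = 2 and t = 3.
Evaluating at the critical points and endpoints: R(1) = -13/2,  R(2) = -9,  R(3) = -17/2,  R(5) = -45/2.
So the maximum is R(1) = -13/2.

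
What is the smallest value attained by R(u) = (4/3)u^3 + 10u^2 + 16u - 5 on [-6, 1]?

R'(u) = 4u^2 + 20u + 16, which vanishes at u = -4 and u = -1.
Candidates: R(-6) = -29, R(-4) = 17/3, R(-1) = -37/3, R(1) = 67/3.
So the minimum is R(-6) = -29.

-29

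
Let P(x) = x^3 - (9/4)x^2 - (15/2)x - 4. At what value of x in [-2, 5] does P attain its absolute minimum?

Differentiating, P'(x) = 3x^2 - (9/2)x - 15/2; which vanishes at x = -1 and x = 5/2.
Candidates: P(-2) = -6, P(-1) = 1/4, P(5/2) = -339/16, P(5) = 109/4.
So the minimum is P(5/2) = -339/16.

5/2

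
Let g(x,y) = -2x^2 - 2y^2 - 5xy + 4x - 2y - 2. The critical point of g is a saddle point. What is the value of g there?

-98/9

∂g/∂x = -4x - 5y + 4 = 0 and ∂g/∂y = -5x - 4y - 2 = 0, so (x, y) = (-26/9, 28/9).
The Hessian has g_{xx} = -4, g_{yy} = -4, g_{xy} = -5, giving D = -9 < 0, so the point is a saddle point.
g(-26/9, 28/9) = -98/9.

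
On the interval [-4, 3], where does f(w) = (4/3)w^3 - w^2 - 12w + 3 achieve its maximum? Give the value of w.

-3/2

The derivative is 4w^2 - 2w - 12, which vanishes at w = -3/2 and w = 2.
Compare values at every candidate in [-4, 3]: f(-4) = -151/3; f(-3/2) = 57/4; f(2) = -43/3; f(3) = -6.
The maximum over the interval is 57/4, attained at w = -3/2.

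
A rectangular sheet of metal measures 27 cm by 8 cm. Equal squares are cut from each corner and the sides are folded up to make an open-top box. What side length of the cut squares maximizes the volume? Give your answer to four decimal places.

1.8299

With cut size x, the volume is V(x) = x(27 − 2x)(8 − 2x) for 0 < x < 4.
V'(x) = 12x^2 − 140x + 216. Setting V'(x) = 0 gives x ≈ 1.8299 (the root in (0, 4)).
V''(x) = 24x − 140 is negative there, so this is the maximum; V ≈ 185.3709.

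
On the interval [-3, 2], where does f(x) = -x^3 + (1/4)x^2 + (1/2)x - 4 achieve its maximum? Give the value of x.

The derivative is -3x^2 + (1/2)x + 1/2, which vanishes at x = -1/3 and x = 1/2.
Compare values at every candidate in [-3, 2]: f(-3) = 95/4; f(-1/3) = -443/108; f(1/2) = -61/16; f(2) = -10.
The maximum over the interval is 95/4, attained at x = -3.

-3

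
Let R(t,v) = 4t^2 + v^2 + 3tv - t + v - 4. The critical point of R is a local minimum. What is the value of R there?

-36/7

∂R/∂t = 8t + 3v - 1 = 0 and ∂R/∂v = 3t + 2v + 1 = 0, so (t, v) = (5/7, -11/7).
The Hessian has R_{tt} = 8, R_{vv} = 2, R_{tv} = 3, giving D = 7 > 0 with R_{tt} > 0, so the point is a local minimum.
R(5/7, -11/7) = -36/7.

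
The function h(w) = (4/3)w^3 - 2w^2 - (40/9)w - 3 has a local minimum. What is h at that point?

-793/81

h'(w) = 4w^2 - 4w - 40/9 = 0 at w = -2/3, 5/3.
Second-derivative test with h''(w) = 8w - 4: h''(-2/3) = -28/3 < 0 ⇒ local maximum; h''(5/3) = 28/3 > 0 ⇒ local minimum.
So the local minimum value is h(5/3) = -793/81.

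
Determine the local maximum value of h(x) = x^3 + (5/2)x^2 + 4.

341/54

h'(x) = 3x^2 + 5x = 0 at x = -5/3, 0.
Second-derivative test with h''(x) = 6x + 5: h''(-5/3) = -5 < 0 ⇒ local maximum; h''(0) = 5 > 0 ⇒ local minimum.
So the local maximum value is h(-5/3) = 341/54.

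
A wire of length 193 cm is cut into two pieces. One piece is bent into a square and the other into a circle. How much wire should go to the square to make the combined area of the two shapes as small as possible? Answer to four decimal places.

108.0991

Let x be the length used for the square. Square side x/4; circle radius (193−x)/(2π).
A(x) = (x/4)² + π·((193−x)/(2π))² = x²/16 + (193−x)²/(4π) for 0 ≤ x ≤ 193. A'(x) = x/8 − (193−x)/(2π) = 0 gives x = 4·193/(π+4) ≈ 108.0991.
A'' = 1/8 + 1/(2π) > 0, so this gives the minimum combined area; x ≈ 108.0991 cm to the square.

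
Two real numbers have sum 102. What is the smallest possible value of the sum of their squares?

5202

With a + b = 102, a^2 + b^2 = a^2 + (102 − a)^2.
The derivative 2a − 2(102 − a) = 4a − 204 vanishes at a = 51; second derivative 4 > 0, a minimum.
The minimum is 2·(51)^2 = 5202.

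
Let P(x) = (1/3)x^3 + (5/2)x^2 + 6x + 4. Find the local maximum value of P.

-1/2

P'(x) = x^2 + 5x + 6. Setting P'(x) = 0 gives x ∈ {-3, -2}.
P''(x) = 2x + 5. P''(-3) = -1 < 0 ⇒ local maximum; P''(-2) = 1 > 0 ⇒ local minimum.
The local maximum is P(-3) = -1/2.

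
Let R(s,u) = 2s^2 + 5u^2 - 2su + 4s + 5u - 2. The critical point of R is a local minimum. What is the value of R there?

∂R/∂s = 4s - 2u + 4 = 0 and ∂R/∂u = -2s + 10u + 5 = 0, so (s, u) = (-25/18, -7/9).
The Hessian has R_{ss} = 4, R_{uu} = 10, R_{su} = -2, giving D = 36 > 0 with R_{ss} > 0, so the point is a local minimum.
R(-25/18, -7/9) = -121/18.

-121/18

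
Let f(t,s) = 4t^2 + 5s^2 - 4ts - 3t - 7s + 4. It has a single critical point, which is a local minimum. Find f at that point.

-69/64

∂f/∂t = 8t - 4s - 3 = 0 and ∂f/∂s = -4t + 10s - 7 = 0, so (t, s) = (29/32, 17/16).
The Hessian has f_{tt} = 8, f_{ss} = 10, f_{ts} = -4, giving D = 64 > 0 with f_{tt} > 0, so the point is a local minimum.
f(29/32, 17/16) = -69/64.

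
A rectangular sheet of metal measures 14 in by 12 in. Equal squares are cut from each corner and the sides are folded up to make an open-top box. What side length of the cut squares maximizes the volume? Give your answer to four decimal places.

2.1475

With cut size x, the volume is V(x) = x(14 − 2x)(12 − 2x) for 0 < x < 6.
V'(x) = 12x^2 − 104x + 168. Setting V'(x) = 0 gives x ≈ 2.1475 (the root in (0, 6)).
V''(x) = 24x − 104 is negative there, so this is the maximum; V ≈ 160.5837.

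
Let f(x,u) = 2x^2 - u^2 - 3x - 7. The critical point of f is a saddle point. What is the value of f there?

∂f/∂x = 4x - 3 = 0 and ∂f/∂u = -2u = 0, so (x, u) = (3/4, 0).
The Hessian has f_{xx} = 4, f_{uu} = -2, f_{xu} = 0, giving D = -8 < 0, so the point is a saddle point.
f(3/4, 0) = -65/8.

-65/8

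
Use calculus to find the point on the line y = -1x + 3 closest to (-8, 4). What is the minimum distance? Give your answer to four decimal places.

Minimize D(x)^2 = (x + 8)^2 + (-x - 1)^2.
d/dx[D^2] = 2(x + 8) + 2·(-1)·(-x - 1) = 0 ⇒ x = -9/2.
Then y = 15/2 and the distance is √(49/2) ≈ 4.9497.

4.9497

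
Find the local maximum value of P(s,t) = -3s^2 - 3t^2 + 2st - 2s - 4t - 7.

-37/8

∂P/∂s = -6s + 2t - 2 = 0 and ∂P/∂t = 2s - 6t - 4 = 0, so (s, t) = (-5/8, -7/8).
The Hessian has P_{ss} = -6, P_{tt} = -6, P_{st} = 2, giving D = 32 > 0 with P_{ss} < 0, so the point is a local maximum.
P(-5/8, -7/8) = -37/8.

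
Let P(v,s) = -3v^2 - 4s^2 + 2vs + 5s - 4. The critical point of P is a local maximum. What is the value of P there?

∂P/∂v = -6v + 2s = 0 and ∂P/∂s = 2v - 8s + 5 = 0, so (v, s) = (5/22, 15/22).
The Hessian has P_{vv} = -6, P_{ss} = -8, P_{vs} = 2, giving D = 44 > 0 with P_{vv} < 0, so the point is a local maximum.
P(5/22, 15/22) = -101/44.

-101/44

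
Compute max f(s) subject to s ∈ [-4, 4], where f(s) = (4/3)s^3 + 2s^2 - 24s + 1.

55

The derivative is 4s^2 + 4s - 24, which vanishes at s = -3 and s = 2.
Candidates: f(-4) = 131/3; f(-3) = 55; f(2) = -85/3; f(4) = 67/3.
So the maximum is f(-3) = 55.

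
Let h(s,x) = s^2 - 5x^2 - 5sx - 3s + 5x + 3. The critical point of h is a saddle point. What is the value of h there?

8/9

∂h/∂s = 2s - 5x - 3 = 0 and ∂h/∂x = -5s - 10x + 5 = 0, so (s, x) = (11/9, -1/9).
The Hessian has h_{ss} = 2, h_{xx} = -10, h_{sx} = -5, giving D = -45 < 0, so the point is a saddle point.
h(11/9, -1/9) = 8/9.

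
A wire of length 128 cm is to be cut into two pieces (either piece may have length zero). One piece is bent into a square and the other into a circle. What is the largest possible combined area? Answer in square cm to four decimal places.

Let x be the length used for the square. Square side x/4; circle radius (128−x)/(2π).
A(x) = (x/4)² + π·((128−x)/(2π))² = x²/16 + (128−x)²/(4π) for 0 ≤ x ≤ 128. A'(x) = x/8 − (128−x)/(2π) = 0 gives x = 4·128/(π+4) ≈ 71.6927.
A'' > 0, so the interior critical point is a minimum; the maximum is at an endpoint. A(0) = 1303.7973 and A(128) = 1024.0000, so the largest area is 1303.7973.

1303.7973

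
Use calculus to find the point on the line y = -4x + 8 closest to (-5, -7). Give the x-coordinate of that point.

Minimize D(x)^2 = (x + 5)^2 + (-4x + 15)^2.
d/dx[D^2] = 2(x + 5) + 2·(-4)·(-4x + 15) = 0 ⇒ x = 55/17.
Then y = -84/17 and the distance is √(1225/17) ≈ 8.4887.

55/17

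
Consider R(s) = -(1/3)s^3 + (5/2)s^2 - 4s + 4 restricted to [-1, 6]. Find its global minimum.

Differentiating, R'(s) = -s^2 + 5s - 4; which vanishes at s = 1 and s = 4.
Compare values at every candidate in [-1, 6]: R(-1) = 65/6; R(1) = 13/6; R(4) = 20/3; R(6) = -2.
So the minimum is R(6) = -2.

-2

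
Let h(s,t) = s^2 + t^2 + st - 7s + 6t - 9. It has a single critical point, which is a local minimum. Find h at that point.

∂h/∂s = 2s + t - 7 = 0 and ∂h/∂t = s + 2t + 6 = 0, so (s, t) = (20/3, -19/3).
The Hessian has h_{ss} = 2, h_{tt} = 2, h_{st} = 1, giving D = 3 > 0 with h_{ss} > 0, so the point is a local minimum.
h(20/3, -19/3) = -154/3.

-154/3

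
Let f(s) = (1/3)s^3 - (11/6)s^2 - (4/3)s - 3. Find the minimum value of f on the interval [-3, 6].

-49/2

f'(s) = s^2 - (11/3)s - 4/3, which vanishes at s = -1/3 and s = 4.
Compare values at every candidate in [-3, 6]: f(-3) = -49/2,  f(-1/3) = -449/162,  f(4) = -49/3,  f(6) = -5.
Hence the absolute minimum is -49/2 at s = -3.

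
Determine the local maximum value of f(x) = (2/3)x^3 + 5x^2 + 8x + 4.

28/3

f'(x) = 2x^2 + 10x + 8 = 0 at x = -4, -1.
Since f''(x) = 4x + 10, we get f''(-4) = -6 < 0 ⇒ local maximum; f''(-1) = 6 > 0 ⇒ local minimum.
Thus f has its local maximum at x = -4, with value 28/3.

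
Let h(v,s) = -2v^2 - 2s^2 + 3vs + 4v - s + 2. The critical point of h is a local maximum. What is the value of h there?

36/7

∂h/∂v = -4v + 3s + 4 = 0 and ∂h/∂s = 3v - 4s - 1 = 0, so (v, s) = (13/7, 8/7).
The Hessian has h_{vv} = -4, h_{ss} = -4, h_{vs} = 3, giving D = 7 > 0 with h_{vv} < 0, so the point is a local maximum.
h(13/7, 8/7) = 36/7.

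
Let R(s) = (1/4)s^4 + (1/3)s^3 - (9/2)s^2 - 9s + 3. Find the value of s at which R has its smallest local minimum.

R'(s) = s^3 + s^2 - 9s - 9 = 0 at s = -3, -1, 3.
Second-derivative test with R''(s) = 3s^2 + 2s - 9: R''(-3) = 12 > 0 ⇒ local minimum; R''(-1) = -8 < 0 ⇒ local maximum; R''(3) = 24 > 0 ⇒ local minimum.
Thus R has its smallest local minimum at s = 3, with value -141/4.

3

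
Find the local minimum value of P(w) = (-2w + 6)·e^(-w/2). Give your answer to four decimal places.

-0.3283

By the product rule, P'(w) = (w - 5)·e^(-w/2). Since e^(-w/2) > 0, the only critical point is w = 5.
P''(5) has the same sign as 1 > 0, so this is a local minimum.
P(5) = (-4)·e^(-5/2) ≈ -0.3283.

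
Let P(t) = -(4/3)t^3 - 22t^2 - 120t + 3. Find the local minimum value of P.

219

P'(t) = -4t^2 - 44t - 120 = 0 at t = -6, -5.
P''(t) = -8t - 44. P''(-6) = 4 > 0 ⇒ local minimum; P''(-5) = -4 < 0 ⇒ local maximum.
So the local minimum value is P(-6) = 219.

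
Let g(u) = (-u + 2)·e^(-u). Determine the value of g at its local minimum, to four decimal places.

-0.0498

Differentiating with the product rule gives g'(u) = (u - 3)·e^(-u). Since e^(-u) > 0, the only critical point is u = 3.
g''(3) has the same sign as 1 > 0, so this is a local minimum.
g(3) = (-1)·e^(-3) ≈ -0.0498.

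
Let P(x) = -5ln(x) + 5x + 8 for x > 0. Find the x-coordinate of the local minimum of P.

1

P'(x) = -5/x + 5 = 0 gives x = 1.
P''(x) = 5/x², which is positive for x > 0, so this is a local minimum.
P(1) = -5·ln(1) + 5 + 8 ≈ 13.0000.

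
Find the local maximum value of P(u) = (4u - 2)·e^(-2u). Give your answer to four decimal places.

Differentiating with the product rule gives P'(u) = (-8u + 8)·e^(-2u). Since e^(-2u) > 0, the only critical point is u = 1.
P''(1) has the same sign as -8 < 0, so this is a local maximum.
P(1) = (2)·e^(-2) ≈ 0.2707.

0.2707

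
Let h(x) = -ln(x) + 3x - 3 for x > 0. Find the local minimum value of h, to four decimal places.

h'(x) = -1/x + 3 = 0 gives x = 1/3.
h''(x) = 1/x², which is positive for x > 0, so this is a local minimum.
h(1/3) = -1·ln(1/3) + 1 - 3 ≈ -0.9014.

-0.9014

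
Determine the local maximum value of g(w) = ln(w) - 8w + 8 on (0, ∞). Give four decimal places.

4.9206

g'(w) = 1/w − 8 = 0 gives w = 1/8.
g''(w) = -1/w², which is negative for w > 0, so this is a local maximum.
g(1/8) = 1·ln(1/8) - 1 + 8 ≈ 4.9206.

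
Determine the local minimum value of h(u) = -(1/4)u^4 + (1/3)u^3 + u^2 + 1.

1

Critical points: h'(u) = -u^3 + u^2 + 2u vanishes at u = -1, 0, 2.
Second-derivative test with h''(u) = -3u^2 + 2u + 2: h''(-1) = -3 < 0 ⇒ local maximum; h''(0) = 2 > 0 ⇒ local minimum; h''(2) = -6 < 0 ⇒ local maximum.
Thus h has its local minimum at u = 0, with value 1.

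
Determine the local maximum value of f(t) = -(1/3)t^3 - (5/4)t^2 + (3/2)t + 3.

f'(t) = -t^2 - (5/2)t + 3/2 = 0 at t = -3, 1/2.
f''(t) = -2t - 5/2. f''(-3) = 7/2 > 0 ⇒ local minimum; f''(1/2) = -7/2 < 0 ⇒ local maximum.
The local maximum is f(1/2) = 163/48.

163/48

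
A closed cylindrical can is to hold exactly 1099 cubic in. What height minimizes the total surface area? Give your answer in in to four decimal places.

11.1850

With radius r and height h, πr²h = 1099 so h = 1099/(πr²), and S(r) = 2πr² + 2πrh = 2πr² + 2·1099/r.
S'(r) = 4πr − 2·1099/r² = 0 ⇒ r³ = 1099/(2π), so r ≈ 5.5925 and h = 2r ≈ 11.1850.
S''(r) = 4π + 4·1099/r³ > 0, so this is the minimum; S ≈ 589.5396.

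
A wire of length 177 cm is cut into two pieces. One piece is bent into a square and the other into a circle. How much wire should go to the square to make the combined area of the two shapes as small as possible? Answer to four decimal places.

Let x be the length used for the square. Square side x/4; circle radius (177−x)/(2π).
A(x) = (x/4)² + π·((177−x)/(2π))² = x²/16 + (177−x)²/(4π) for 0 ≤ x ≤ 177. A'(x) = x/8 − (177−x)/(2π) = 0 gives x = 4·177/(π+4) ≈ 99.1376.
A'' = 1/8 + 1/(2π) > 0, so this gives the minimum combined area; x ≈ 99.1376 cm to the square.

99.1376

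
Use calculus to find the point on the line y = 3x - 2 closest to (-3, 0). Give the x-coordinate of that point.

Minimize D(x)^2 = (x + 3)^2 + (3x - 2)^2.
d/dx[D^2] = 2(x + 3) + 2·3·(3x - 2) = 0 ⇒ x = 3/10.
Then y = -11/10 and the distance is √(121/10) ≈ 3.4785.

3/10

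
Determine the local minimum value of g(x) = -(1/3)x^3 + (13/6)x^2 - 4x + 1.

-103/81

g'(x) = -x^2 + (13/3)x - 4. Setting g'(x) = 0 gives x ∈ {4/3, 3}.
Since g''(x) = -2x + 13/3, we get g''(4/3) = 5/3 > 0 ⇒ local minimum; g''(3) = -5/3 < 0 ⇒ local maximum.
Thus g has its local minimum at x = 4/3, with value -103/81.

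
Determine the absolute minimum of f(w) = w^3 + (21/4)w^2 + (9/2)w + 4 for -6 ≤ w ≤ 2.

Differentiating, f'(w) = 3w^2 + (21/2)w + 9/2; which vanishes at w = -3 and w = -1/2.
Candidates: f(-6) = -50; f(-3) = 43/4; f(-1/2) = 47/16; f(2) = 42.
Hence the absolute minimum is -50 at w = -6.

-50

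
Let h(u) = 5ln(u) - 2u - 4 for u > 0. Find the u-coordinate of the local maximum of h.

h'(u) = 5/u − 2 = 0 gives u = 5/2.
h''(u) = -5/u², which is negative for u > 0, so this is a local maximum.
h(5/2) = 5·ln(5/2) - 5 - 4 ≈ -4.4185.

5/2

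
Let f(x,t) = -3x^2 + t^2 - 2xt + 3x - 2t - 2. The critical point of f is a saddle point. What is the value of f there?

-47/16

∂f/∂x = -6x - 2t + 3 = 0 and ∂f/∂t = -2x + 2t - 2 = 0, so (x, t) = (1/8, 9/8).
The Hessian has f_{xx} = -6, f_{tt} = 2, f_{xt} = -2, giving D = -16 < 0, so the point is a saddle point.
f(1/8, 9/8) = -47/16.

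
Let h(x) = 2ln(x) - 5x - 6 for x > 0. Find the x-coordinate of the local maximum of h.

2/5

h'(x) = 2/x − 5 = 0 gives x = 2/5.
h''(x) = -2/x², which is negative for x > 0, so this is a local maximum.
h(2/5) = 2·ln(2/5) - 2 - 6 ≈ -9.8326.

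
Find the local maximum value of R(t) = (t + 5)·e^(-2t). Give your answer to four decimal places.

4051.5420

R'(t) = 1·e^(-2t) + (t + 5)·(-2)·e^(-2t) = (-2t - 9)·e^(-2t). Since e^(-2t) > 0, the only critical point is t = -9/2.
R''(-9/2) has the same sign as -2 < 0, so this is a local maximum.
R(-9/2) = (1/2)·e^(9) ≈ 4051.5420.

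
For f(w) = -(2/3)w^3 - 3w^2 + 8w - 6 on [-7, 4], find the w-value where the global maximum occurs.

The derivative is -2w^2 - 6w + 8, which vanishes at w = -4 and w = 1.
Compare values at every candidate in [-7, 4]: f(-7) = 59/3; f(-4) = -130/3; f(1) = -5/3; f(4) = -194/3.
Hence the absolute maximum is 59/3 at w = -7.

-7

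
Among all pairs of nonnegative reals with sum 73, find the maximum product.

With x + y = 73, the product is P(x) = x(73 − x).
P'(x) = 73 − 2x = 0 gives x = 73/2; P'' = −2 < 0, so this is the maximum.
P = 73/2·73/2 = 5329/4.

5329/4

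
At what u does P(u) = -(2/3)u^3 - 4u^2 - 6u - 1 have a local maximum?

P'(u) = -2u^2 - 8u - 6. Setting P'(u) = 0 gives u ∈ {-3, -1}.
P''(u) = -4u - 8. P''(-3) = 4 > 0 ⇒ local minimum; P''(-1) = -4 < 0 ⇒ local maximum.
The local maximum is P(-1) = 5/3.

-1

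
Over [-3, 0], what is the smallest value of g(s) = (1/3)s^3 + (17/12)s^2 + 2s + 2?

g'(s) = s^2 + (17/6)s + 2, which vanishes at s = -3/2 and s = -4/3.
Candidates: g(-3) = -1/4, g(-3/2) = 17/16, g(-4/3) = 86/81, g(0) = 2.
Hence the absolute minimum is -1/4 at s = -3.

-1/4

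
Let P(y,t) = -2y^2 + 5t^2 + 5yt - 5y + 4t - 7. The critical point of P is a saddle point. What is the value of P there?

-262/65

∂P/∂y = -4y + 5t - 5 = 0 and ∂P/∂t = 5y + 10t + 4 = 0, so (y, t) = (-14/13, 9/65).
The Hessian has P_{yy} = -4, P_{tt} = 10, P_{yt} = 5, giving D = -65 < 0, so the point is a saddle point.
P(-14/13, 9/65) = -262/65.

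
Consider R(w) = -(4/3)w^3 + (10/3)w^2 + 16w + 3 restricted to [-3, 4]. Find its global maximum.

The derivative is -4w^2 + (20/3)w + 16, which vanishes at w = -4/3 and w = 3.
Compare values at every candidate in [-3, 4]: R(-3) = 21; R(-4/3) = -749/81; R(3) = 45; R(4) = 35.
Hence the absolute maximum is 45 at w = 3.

45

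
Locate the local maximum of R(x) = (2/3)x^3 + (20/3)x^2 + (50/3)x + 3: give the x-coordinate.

Critical points: R'(x) = 2x^2 + (40/3)x + 50/3 vanishes at x = -5, -5/3.
Since R''(x) = 4x + 40/3, we get R''(-5) = -20/3 < 0 ⇒ local maximum; R''(-5/3) = 20/3 > 0 ⇒ local minimum.
So the local maximum value is R(-5) = 3.

-5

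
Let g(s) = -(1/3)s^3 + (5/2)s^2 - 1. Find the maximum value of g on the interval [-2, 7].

The derivative is -s^2 + 5s, which vanishes at s = 0 and s = 5.
Evaluating at the critical points and endpoints: g(-2) = 35/3, g(0) = -1, g(5) = 119/6, g(7) = 43/6.
So the maximum is g(5) = 119/6.

119/6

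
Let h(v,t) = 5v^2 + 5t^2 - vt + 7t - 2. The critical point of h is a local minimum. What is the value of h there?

∂h/∂v = 10v - t = 0 and ∂h/∂t = -v + 10t + 7 = 0, so (v, t) = (-7/99, -70/99).
The Hessian has h_{vv} = 10, h_{tt} = 10, h_{vt} = -1, giving D = 99 > 0 with h_{vv} > 0, so the point is a local minimum.
h(-7/99, -70/99) = -443/99.

-443/99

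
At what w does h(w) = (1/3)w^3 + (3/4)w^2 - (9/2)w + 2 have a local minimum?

3/2

h'(w) = w^2 + (3/2)w - 9/2 = 0 at w = -3, 3/2.
Since h''(w) = 2w + 3/2, we get h''(-3) = -9/2 < 0 ⇒ local maximum; h''(3/2) = 9/2 > 0 ⇒ local minimum.
The local minimum is h(3/2) = -31/16.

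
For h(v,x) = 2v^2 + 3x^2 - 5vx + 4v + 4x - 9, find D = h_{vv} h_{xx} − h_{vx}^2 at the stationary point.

∂h/∂v = 4v - 5x + 4 = 0 and ∂h/∂x = -5v + 6x + 4 = 0, so (v, x) = (44, 36).
The Hessian has h_{vv} = 4, h_{xx} = 6, h_{vx} = -5, giving D = -1 < 0, so the point is a saddle point.
D = (4)·(6) − (-5)^2 = -1.

-1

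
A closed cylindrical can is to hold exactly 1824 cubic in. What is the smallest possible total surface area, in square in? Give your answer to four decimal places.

826.4142

With radius r and height h, πr²h = 1824 so h = 1824/(πr²), and S(r) = 2πr² + 2πrh = 2πr² + 2·1824/r.
S'(r) = 4πr − 2·1824/r² = 0 ⇒ r³ = 1824/(2π), so r ≈ 6.6214 and h = 2r ≈ 13.2428.
S''(r) = 4π + 4·1824/r³ > 0, so this is the minimum; S ≈ 826.4142.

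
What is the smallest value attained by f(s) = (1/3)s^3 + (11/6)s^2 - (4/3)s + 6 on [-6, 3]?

935/162

The derivative is s^2 + (11/3)s - 4/3, which vanishes at s = -4 and s = 1/3.
Compare values at every candidate in [-6, 3]: f(-6) = 8, f(-4) = 58/3, f(1/3) = 935/162, f(3) = 55/2.
The minimum over the interval is 935/162, attained at s = 1/3.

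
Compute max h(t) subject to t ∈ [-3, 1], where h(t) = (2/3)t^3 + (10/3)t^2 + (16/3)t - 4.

16/3

The derivative is 2t^2 + (20/3)t + 16/3, which vanishes at t = -2 and t = -4/3.
Compare values at every candidate in [-3, 1]: h(-3) = -8,  h(-2) = -20/3,  h(-4/3) = -548/81,  h(1) = 16/3.
Hence the absolute maximum is 16/3 at t = 1.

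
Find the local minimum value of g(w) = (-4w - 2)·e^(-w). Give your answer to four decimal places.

Differentiating with the product rule gives g'(w) = (4w - 2)·e^(-w). Since e^(-w) > 0, the only critical point is w = 1/2.
g''(1/2) has the same sign as 4 > 0, so this is a local minimum.
g(1/2) = (-4)·e^(-1/2) ≈ -2.4261.

-2.4261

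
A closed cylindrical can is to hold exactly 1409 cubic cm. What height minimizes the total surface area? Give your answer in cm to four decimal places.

With radius r and height h, πr²h = 1409 so h = 1409/(πr²), and S(r) = 2πr² + 2πrh = 2πr² + 2·1409/r.
S'(r) = 4πr − 2·1409/r² = 0 ⇒ r³ = 1409/(2π), so r ≈ 6.0754 and h = 2r ≈ 12.1509.
S''(r) = 4π + 4·1409/r³ > 0, so this is the minimum; S ≈ 695.7532.

12.1509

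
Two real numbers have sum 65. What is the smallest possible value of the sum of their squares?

With a + b = 65, a^2 + b^2 = a^2 + (65 − a)^2.
The derivative 2a − 2(65 − a) = 4a − 130 vanishes at a = 65/2; second derivative 4 > 0, a minimum.
The minimum is 2·(65/2)^2 = 4225/2.

4225/2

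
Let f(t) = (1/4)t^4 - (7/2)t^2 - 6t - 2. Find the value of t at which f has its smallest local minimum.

3

Critical points: f'(t) = t^3 - 7t - 6 vanishes at t = -2, -1, 3.
Since f''(t) = 3t^2 - 7, we get f''(-2) = 5 > 0 ⇒ local minimum; f''(-1) = -4 < 0 ⇒ local maximum; f''(3) = 20 > 0 ⇒ local minimum.
The smallest local minimum is f(3) = -125/4.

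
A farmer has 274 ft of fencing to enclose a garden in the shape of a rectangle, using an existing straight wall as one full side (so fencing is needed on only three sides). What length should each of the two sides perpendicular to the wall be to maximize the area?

Let the sides perpendicular to the wall have length x and the parallel side y, so 2x + y = 274 and the area is A = xy = x(274 − 2x).
A'(x) = 274 − 4x = 0 gives x = 137/2, and A''(x) = −4 < 0 confirms a maximum.
Then y = 274 − 2·137/2 = 137 and A = 18769/2.

137/2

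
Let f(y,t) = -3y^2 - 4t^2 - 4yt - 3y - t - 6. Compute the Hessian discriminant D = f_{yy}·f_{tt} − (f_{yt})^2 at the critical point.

∂f/∂y = -6y - 4t - 3 = 0 and ∂f/∂t = -4y - 8t - 1 = 0, so (y, t) = (-5/8, 3/16).
The Hessian has f_{yy} = -6, f_{tt} = -8, f_{yt} = -4, giving D = 32 > 0 with f_{yy} < 0, so the point is a local maximum.
D = (-6)·(-8) − (-4)^2 = 32.

32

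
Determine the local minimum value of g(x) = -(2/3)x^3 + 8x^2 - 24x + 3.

g'(x) = -2x^2 + 16x - 24 = 0 at x = 2, 6.
g''(x) = -4x + 16. g''(2) = 8 > 0 ⇒ local minimum; g''(6) = -8 < 0 ⇒ local maximum.
Thus g has its local minimum at x = 2, with value -55/3.

-55/3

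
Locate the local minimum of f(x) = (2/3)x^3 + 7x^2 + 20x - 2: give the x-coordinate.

f'(x) = 2x^2 + 14x + 20 = 0 at x = -5, -2.
Since f''(x) = 4x + 14, we get f''(-5) = -6 < 0 ⇒ local maximum; f''(-2) = 6 > 0 ⇒ local minimum.
Thus f has its local minimum at x = -2, with value -58/3.

-2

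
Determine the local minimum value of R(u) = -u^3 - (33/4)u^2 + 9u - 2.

R'(u) = -3u^2 - (33/2)u + 9. Setting R'(u) = 0 gives u ∈ {-6, 1/2}.
Second-derivative test with R''(u) = -6u - 33/2: R''(-6) = 39/2 > 0 ⇒ local minimum; R''(1/2) = -39/2 < 0 ⇒ local maximum.
So the local minimum value is R(-6) = -137.

-137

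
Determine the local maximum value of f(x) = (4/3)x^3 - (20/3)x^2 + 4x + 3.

295/81

Critical points: f'(x) = 4x^2 - (40/3)x + 4 vanishes at x = 1/3, 3.
Since f''(x) = 8x - 40/3, we get f''(1/3) = -32/3 < 0 ⇒ local maximum; f''(3) = 32/3 > 0 ⇒ local minimum.
So the local maximum value is f(1/3) = 295/81.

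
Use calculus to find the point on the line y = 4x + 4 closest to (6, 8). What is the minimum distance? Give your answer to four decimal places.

Minimize D(x)^2 = (x - 6)^2 + (4x - 4)^2.
d/dx[D^2] = 2(x - 6) + 2·4·(4x - 4) = 0 ⇒ x = 22/17.
Then y = 156/17 and the distance is √(400/17) ≈ 4.8507.

4.8507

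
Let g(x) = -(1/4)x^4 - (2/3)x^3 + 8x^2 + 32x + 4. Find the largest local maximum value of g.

460/3

g'(x) = -x^3 - 2x^2 + 16x + 32 = 0 at x = -4, -2, 4.
g''(x) = -3x^2 - 4x + 16. g''(-4) = -16 < 0 ⇒ local maximum; g''(-2) = 12 > 0 ⇒ local minimum; g''(4) = -48 < 0 ⇒ local maximum.
Thus g has its largest local maximum at x = 4, with value 460/3.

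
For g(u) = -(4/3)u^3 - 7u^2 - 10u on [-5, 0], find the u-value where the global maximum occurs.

-5

The derivative is -4u^2 - 14u - 10, which vanishes at u = -5/2 and u = -1.
Compare values at every candidate in [-5, 0]: g(-5) = 125/3; g(-5/2) = 25/12; g(-1) = 13/3; g(0) = 0.
Hence the absolute maximum is 125/3 at u = -5.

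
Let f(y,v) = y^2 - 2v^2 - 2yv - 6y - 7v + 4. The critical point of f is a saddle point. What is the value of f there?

∂f/∂y = 2y - 2v - 6 = 0 and ∂f/∂v = -2y - 4v - 7 = 0, so (y, v) = (5/6, -13/6).
The Hessian has f_{yy} = 2, f_{vv} = -4, f_{yv} = -2, giving D = -12 < 0, so the point is a saddle point.
f(5/6, -13/6) = 109/12.

109/12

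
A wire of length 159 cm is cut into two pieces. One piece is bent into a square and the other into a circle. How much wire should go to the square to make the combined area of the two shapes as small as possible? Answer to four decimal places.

89.0558

Let x be the length used for the square. Square side x/4; circle radius (159−x)/(2π).
A(x) = (x/4)² + π·((159−x)/(2π))² = x²/16 + (159−x)²/(4π) for 0 ≤ x ≤ 159. A'(x) = x/8 − (159−x)/(2π) = 0 gives x = 4·159/(π+4) ≈ 89.0558.
A'' = 1/8 + 1/(2π) > 0, so this gives the minimum combined area; x ≈ 89.0558 cm to the square.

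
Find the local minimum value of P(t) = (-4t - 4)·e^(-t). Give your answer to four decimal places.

Differentiating with the product rule gives P'(t) = (4t)·e^(-t). Since e^(-t) > 0, the only critical point is t = 0.
P''(0) has the same sign as 4 > 0, so this is a local minimum.
P(0) = (-4)·e^(0) ≈ -4.0000.

-4.0000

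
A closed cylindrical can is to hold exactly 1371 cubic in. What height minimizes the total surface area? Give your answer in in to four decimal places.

12.0406

With radius r and height h, πr²h = 1371 so h = 1371/(πr²), and S(r) = 2πr² + 2πrh = 2πr² + 2·1371/r.
S'(r) = 4πr − 2·1371/r² = 0 ⇒ r³ = 1371/(2π), so r ≈ 6.0203 and h = 2r ≈ 12.0406.
S''(r) = 4π + 4·1371/r³ > 0, so this is the minimum; S ≈ 683.1869.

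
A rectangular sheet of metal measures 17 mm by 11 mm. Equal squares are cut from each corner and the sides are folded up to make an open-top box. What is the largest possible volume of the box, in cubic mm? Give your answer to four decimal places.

182.9667

With cut size x, the volume is V(x) = x(17 − 2x)(11 − 2x) for 0 < x < 5.5.
V'(x) = 12x^2 − 112x + 187. Setting V'(x) = 0 gives x ≈ 2.1778 (the root in (0, 5.5)).
V''(x) = 24x − 112 is negative there, so this is the maximum; V ≈ 182.9667.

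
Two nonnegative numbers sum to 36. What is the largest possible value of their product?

324

With x + y = 36, the product is P(x) = x(36 − x).
P'(x) = 36 − 2x = 0 gives x = 18; P'' = −2 < 0, so this is the maximum.
P = 18·18 = 324.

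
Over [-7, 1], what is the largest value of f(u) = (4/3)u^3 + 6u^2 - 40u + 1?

553/3

Differentiating, f'(u) = 4u^2 + 12u - 40; whose only zero in [-7, 1] is u = -5.
Evaluating at the critical points and endpoints: f(-7) = 353/3,  f(-5) = 553/3,  f(1) = -95/3.
So the maximum is f(-5) = 553/3.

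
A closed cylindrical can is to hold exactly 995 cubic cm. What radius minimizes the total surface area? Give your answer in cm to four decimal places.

With radius r and height h, πr²h = 995 so h = 995/(πr²), and S(r) = 2πr² + 2πrh = 2πr² + 2·995/r.
S'(r) = 4πr − 2·995/r² = 0 ⇒ r³ = 995/(2π), so r ≈ 5.4102 and h = 2r ≈ 10.8204.
S''(r) = 4π + 4·995/r³ > 0, so this is the minimum; S ≈ 551.7342.

5.4102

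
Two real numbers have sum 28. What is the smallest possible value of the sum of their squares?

392

With a + b = 28, a^2 + b^2 = a^2 + (28 − a)^2.
The derivative 2a − 2(28 − a) = 4a − 56 vanishes at a = 14; second derivative 4 > 0, a minimum.
The minimum is 2·(14)^2 = 392.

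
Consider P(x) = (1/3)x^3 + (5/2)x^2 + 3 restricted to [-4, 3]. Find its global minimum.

Differentiating, P'(x) = x^2 + 5x; whose only zero in [-4, 3] is x = 0.
Compare values at every candidate in [-4, 3]: P(-4) = 65/3, P(0) = 3, P(3) = 69/2.
The minimum over the interval is 3, attained at x = 0.

3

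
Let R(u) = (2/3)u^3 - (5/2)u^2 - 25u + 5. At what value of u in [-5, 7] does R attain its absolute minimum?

The derivative is 2u^2 - 5u - 25, which vanishes at u = -5/2 and u = 5.
Candidates: R(-5) = -95/6, R(-5/2) = 995/24, R(5) = -595/6, R(7) = -383/6.
The minimum over the interval is -595/6, attained at u = 5.

5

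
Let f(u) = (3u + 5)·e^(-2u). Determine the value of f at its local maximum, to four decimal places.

15.4684

Differentiating with the product rule gives f'(u) = (-6u - 7)·e^(-2u). Since e^(-2u) > 0, the only critical point is u = -7/6.
f''(-7/6) has the same sign as -6 < 0, so this is a local maximum.
f(-7/6) = (3/2)·e^(7/3) ≈ 15.4684.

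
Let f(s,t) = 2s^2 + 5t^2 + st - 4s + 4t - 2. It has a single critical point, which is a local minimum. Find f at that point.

-206/39

∂f/∂s = 4s + t - 4 = 0 and ∂f/∂t = s + 10t + 4 = 0, so (s, t) = (44/39, -20/39).
The Hessian has f_{ss} = 4, f_{tt} = 10, f_{st} = 1, giving D = 39 > 0 with f_{ss} > 0, so the point is a local minimum.
f(44/39, -20/39) = -206/39.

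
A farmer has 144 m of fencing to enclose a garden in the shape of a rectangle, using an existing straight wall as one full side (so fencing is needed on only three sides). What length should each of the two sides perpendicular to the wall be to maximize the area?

Let the sides perpendicular to the wall have length x and the parallel side y, so 2x + y = 144 and the area is A = xy = x(144 − 2x).
A'(x) = 144 − 4x = 0 gives x = 36, and A''(x) = −4 < 0 confirms a maximum.
Then y = 144 − 2·36 = 72 and A = 2592.

36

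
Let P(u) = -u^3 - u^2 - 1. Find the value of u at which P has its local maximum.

0

P'(u) = -3u^2 - 2u = 0 at u = -2/3, 0.
Second-derivative test with P''(u) = -6u - 2: P''(-2/3) = 2 > 0 ⇒ local minimum; P''(0) = -2 < 0 ⇒ local maximum.
The local maximum is P(0) = -1.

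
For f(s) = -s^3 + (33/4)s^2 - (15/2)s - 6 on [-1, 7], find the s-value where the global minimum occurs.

1/2

f'(s) = -3s^2 + (33/2)s - 15/2, which vanishes at s = 1/2 and s = 5.
Candidates: f(-1) = 43/4,  f(1/2) = -125/16,  f(5) = 151/4,  f(7) = 11/4.
The minimum over the interval is -125/16, attained at s = 1/2.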